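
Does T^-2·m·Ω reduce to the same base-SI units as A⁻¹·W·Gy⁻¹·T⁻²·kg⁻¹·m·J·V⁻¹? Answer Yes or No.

No

Left side:
  T = Wb/m² (flux density = flux per area),
      = kg·s⁻²·A⁻¹.
  So T⁻² = kg⁻²·s⁴·A².
  Ω = V/A (resistance = voltage per current),
      = kg·m²·s⁻³·A⁻².
  Combining: T⁻²·m·Ω = (kg⁻²·s⁴·A²) · m · (kg·m²·s⁻³·A⁻²) = kg⁻¹·m³·s.
Right side:
  W = kg·m²·s⁻³.
  Gy = m²·s⁻².
  So Gy⁻¹ = m⁻²·s².
  T = kg·s⁻²·A⁻¹.
  So T⁻² = kg⁻²·s⁴·A².
  J = kg·m²·s⁻².
  V = kg·m²·s⁻³·A⁻¹.
  So V⁻¹ = kg⁻¹·m⁻²·s³·A.
  Combining: A⁻¹·W·Gy⁻¹·T⁻²·kg⁻¹·m·J·V⁻¹ = A⁻¹ · (kg·m²·s⁻³) · (m⁻²·s²) · (kg⁻²·s⁴·A²) · kg⁻¹ · m · (kg·m²·s⁻²) · (kg⁻¹·m⁻²·s³·A) = kg⁻²·m·s⁴·A².
Left is kg⁻¹·m³·s; right is kg⁻²·m·s⁴·A² — different.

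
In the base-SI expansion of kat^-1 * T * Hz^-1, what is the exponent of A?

kat = mol/s = s⁻¹·mol (catalytic activity).
So kat⁻¹ = s·mol⁻¹.
T = Wb/m² (flux density = flux per area),
    = kg·s⁻²·A⁻¹.
Hz = 1/s = s⁻¹ (frequency is cycles per second).
So Hz⁻¹ = s.
Combining: kat⁻¹·T·Hz⁻¹ = (s·mol⁻¹) · (kg·s⁻²·A⁻¹) · s = kg·A⁻¹·mol⁻¹.
The exponent of A is -1.

-1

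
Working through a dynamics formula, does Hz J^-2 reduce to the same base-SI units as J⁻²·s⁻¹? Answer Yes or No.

Yes

Left side:
  Hz = 1/s = s⁻¹ (frequency is cycles per second).
  J = N·m (work = force × distance),
      = kg·m²·s⁻².
  So J⁻² = kg⁻²·m⁻⁴·s⁴.
  Combining: Hz·J⁻² = s⁻¹ · (kg⁻²·m⁻⁴·s⁴) = kg⁻²·m⁻⁴·s³.
Right side:
  J = N·m (work = force × distance),
      = kg·m²·s⁻².
  So J⁻² = kg⁻²·m⁻⁴·s⁴.
  Combining: J⁻²·s⁻¹ = (kg⁻²·m⁻⁴·s⁴) · s⁻¹ = kg⁻²·m⁻⁴·s³.
Both reduce to kg⁻²·m⁻⁴·s³.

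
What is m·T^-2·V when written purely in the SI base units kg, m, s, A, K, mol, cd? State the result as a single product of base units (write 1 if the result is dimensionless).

T = kg·s⁻²·A⁻¹.
So T⁻² = kg⁻²·s⁴·A².
V = kg·m²·s⁻³·A⁻¹.
Combining: m·T⁻²·V = m · (kg⁻²·s⁴·A²) · (kg·m²·s⁻³·A⁻¹) = kg⁻¹·m³·s·A.

kg⁻¹·m³·s·A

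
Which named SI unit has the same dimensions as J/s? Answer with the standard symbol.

J = N·m (work = force × distance),
    = kg·m²·s⁻².
Combining: J·s⁻¹ = (kg·m²·s⁻²) · s⁻¹ = kg·m²·s⁻³.
kg·m²·s⁻³ is the base-SI form of the watt.

W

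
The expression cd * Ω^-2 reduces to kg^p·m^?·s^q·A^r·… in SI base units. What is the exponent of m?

-4

Ω = kg·m²·s⁻³·A⁻².
So Ω⁻² = kg⁻²·m⁻⁴·s⁶·A⁴.
Combining: cd·Ω⁻² = cd · (kg⁻²·m⁻⁴·s⁶·A⁴) = kg⁻²·m⁻⁴·s⁶·A⁴·cd.
The exponent of m is -4.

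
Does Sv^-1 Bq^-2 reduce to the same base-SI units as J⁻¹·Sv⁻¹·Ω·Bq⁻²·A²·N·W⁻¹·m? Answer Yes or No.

Yes

Left side:
  Sv = J/kg (equivalent dose = energy per mass),
      = m²·s⁻².
  So Sv⁻¹ = m⁻²·s².
  Bq = 1/s = s⁻¹ (activity is decays per second).
  So Bq⁻² = s².
  Combining: Sv⁻¹·Bq⁻² = (m⁻²·s²) · s² = m⁻²·s⁴.
Right side:
  J = kg·m²·s⁻².
  So J⁻¹ = kg⁻¹·m⁻²·s².
  Sv = m²·s⁻².
  So Sv⁻¹ = m⁻²·s².
  Ω = kg·m²·s⁻³·A⁻².
  Bq = s⁻¹.
  So Bq⁻² = s².
  N = kg·m·s⁻².
  W = kg·m²·s⁻³.
  So W⁻¹ = kg⁻¹·m⁻²·s³.
  Combining: J⁻¹·Sv⁻¹·Ω·Bq⁻²·A²·N·W⁻¹·m = (kg⁻¹·m⁻²·s²) · (m⁻²·s²) · (kg·m²·s⁻³·A⁻²) · s² · A² · (kg·m·s⁻²) · (kg⁻¹·m⁻²·s³) · m = m⁻²·s⁴.
Both reduce to m⁻²·s⁴.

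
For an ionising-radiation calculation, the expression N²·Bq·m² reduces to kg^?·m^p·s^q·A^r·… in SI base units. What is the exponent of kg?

2

N = kg·m/s² = kg·m·s⁻² (force = mass × acceleration).
So N² = kg²·m²·s⁻⁴.
Bq = 1/s = s⁻¹ (activity is decays per second).
Combining: N²·Bq·m² = (kg²·m²·s⁻⁴) · s⁻¹ · m² = kg²·m⁴·s⁻⁵.
The exponent of kg is 2.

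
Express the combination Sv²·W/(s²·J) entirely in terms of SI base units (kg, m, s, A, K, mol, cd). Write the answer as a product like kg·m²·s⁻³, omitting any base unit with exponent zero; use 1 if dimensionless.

m⁴·s⁻⁷

Sv = m²·s⁻².
So Sv² = m⁴·s⁻⁴.
J = kg·m²·s⁻².
So J⁻¹ = kg⁻¹·m⁻²·s².
W = kg·m²·s⁻³.
Combining: Sv²·s⁻²·J⁻¹·W = (m⁴·s⁻⁴) · s⁻² · (kg⁻¹·m⁻²·s²) · (kg·m²·s⁻³) = m⁴·s⁻⁷.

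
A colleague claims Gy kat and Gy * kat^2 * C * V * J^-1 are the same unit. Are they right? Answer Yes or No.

No

Left side:
  Gy = m²·s⁻².
  kat = s⁻¹·mol.
  Combining: Gy·kat = (m²·s⁻²) · (s⁻¹·mol) = m²·s⁻³·mol.
Right side:
  Gy = J/kg (absorbed dose = energy per mass),
      = m²·s⁻².
  kat = mol/s = s⁻¹·mol (catalytic activity).
  So kat² = s⁻²·mol².
  C = A·s = s·A (charge = current × time).
  V = W/A (potential = power per current),
      = kg·m²·s⁻³·A⁻¹.
  J = N·m (work = force × distance),
      = kg·m²·s⁻².
  So J⁻¹ = kg⁻¹·m⁻²·s².
  Combining: Gy·kat²·C·V·J⁻¹ = (m²·s⁻²) · (s⁻²·mol²) · (s·A) · (kg·m²·s⁻³·A⁻¹) · (kg⁻¹·m⁻²·s²) = m²·s⁻⁴·mol².
Left is m²·s⁻³·mol; right is m²·s⁻⁴·mol² — different.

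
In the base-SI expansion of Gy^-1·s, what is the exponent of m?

-2

Gy = J/kg (absorbed dose = energy per mass),
    = m²·s⁻².
So Gy⁻¹ = m⁻²·s².
Combining: Gy⁻¹·s = (m⁻²·s²) · s = m⁻²·s³.
The exponent of m is -2.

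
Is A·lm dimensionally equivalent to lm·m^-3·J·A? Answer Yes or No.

No

Left side:
  lm = cd·sr = cd (luminous flux; sr is dimensionless).
  Combining: A·lm = A · cd = A·cd.
Right side:
  lm = cd.
  J = kg·m²·s⁻².
  Combining: lm·m⁻³·J·A = cd · m⁻³ · (kg·m²·s⁻²) · A = kg·m⁻¹·s⁻²·A·cd.
Left is A·cd; right is kg·m⁻¹·s⁻²·A·cd — different.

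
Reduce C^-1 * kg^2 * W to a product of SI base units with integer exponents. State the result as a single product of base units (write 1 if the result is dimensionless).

kg³·m²·s⁻⁴·A⁻¹

C = s·A.
So C⁻¹ = s⁻¹·A⁻¹.
W = kg·m²·s⁻³.
Combining: C⁻¹·kg²·W = (s⁻¹·A⁻¹) · kg² · (kg·m²·s⁻³) = kg³·m²·s⁻⁴·A⁻¹.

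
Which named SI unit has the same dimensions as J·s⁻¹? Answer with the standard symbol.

W

J = N·m (work = force × distance),
    = kg·m²·s⁻².
Combining: J·s⁻¹ = (kg·m²·s⁻²) · s⁻¹ = kg·m²·s⁻³.
kg·m²·s⁻³ is the base-SI form of the watt.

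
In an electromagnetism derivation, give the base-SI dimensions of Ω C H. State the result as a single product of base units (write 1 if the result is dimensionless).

kg²·m⁴·s⁻⁴·A⁻³

Ω = V/A (resistance = voltage per current),
    = kg·m²·s⁻³·A⁻².
C = A·s = s·A (charge = current × time).
H = Wb/A (inductance = flux per current),
    = kg·m²·s⁻²·A⁻².
Combining: Ω·C·H = (kg·m²·s⁻³·A⁻²) · (s·A) · (kg·m²·s⁻²·A⁻²) = kg²·m⁴·s⁻⁴·A⁻³.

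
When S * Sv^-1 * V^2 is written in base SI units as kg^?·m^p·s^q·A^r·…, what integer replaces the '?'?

1

S = 1/Ω (conductance is reciprocal resistance),
    = kg⁻¹·m⁻²·s³·A².
Sv = J/kg (equivalent dose = energy per mass),
    = m²·s⁻².
So Sv⁻¹ = m⁻²·s².
V = W/A (potential = power per current),
    = kg·m²·s⁻³·A⁻¹.
So V² = kg²·m⁴·s⁻⁶·A⁻².
Combining: S·Sv⁻¹·V² = (kg⁻¹·m⁻²·s³·A²) · (m⁻²·s²) · (kg²·m⁴·s⁻⁶·A⁻²) = kg·s⁻¹.
The exponent of kg is 1.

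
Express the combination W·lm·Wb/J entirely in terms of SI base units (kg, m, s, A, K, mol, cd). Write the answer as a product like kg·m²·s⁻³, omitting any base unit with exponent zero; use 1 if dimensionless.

kg·m²·s⁻³·A⁻¹·cd

W = J/s (power = energy per time),
    = kg·m²·s⁻³.
J = N·m (work = force × distance),
    = kg·m²·s⁻².
So J⁻¹ = kg⁻¹·m⁻²·s².
lm = cd·sr = cd (luminous flux; sr is dimensionless).
Wb = V·s (flux: a volt is a weber per second),
    = kg·m²·s⁻²·A⁻¹.
Combining: W·J⁻¹·lm·Wb = (kg·m²·s⁻³) · (kg⁻¹·m⁻²·s²) · cd · (kg·m²·s⁻²·A⁻¹) = kg·m²·s⁻³·A⁻¹·cd.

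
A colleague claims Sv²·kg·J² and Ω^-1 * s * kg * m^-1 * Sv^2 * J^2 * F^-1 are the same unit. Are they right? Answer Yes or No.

No

Left side:
  Sv = J/kg (equivalent dose = energy per mass),
      = m²·s⁻².
  So Sv² = m⁴·s⁻⁴.
  J = N·m (work = force × distance),
      = kg·m²·s⁻².
  So J² = kg²·m⁴·s⁻⁴.
  Combining: Sv²·kg·J² = (m⁴·s⁻⁴) · kg · (kg²·m⁴·s⁻⁴) = kg³·m⁸·s⁻⁸.
Right side:
  Ω = kg·m²·s⁻³·A⁻².
  So Ω⁻¹ = kg⁻¹·m⁻²·s³·A².
  Sv = m²·s⁻².
  So Sv² = m⁴·s⁻⁴.
  J = kg·m²·s⁻².
  So J² = kg²·m⁴·s⁻⁴.
  F = kg⁻¹·m⁻²·s⁴·A².
  So F⁻¹ = kg·m²·s⁻⁴·A⁻².
  Combining: Ω⁻¹·s·kg·m⁻¹·Sv²·J²·F⁻¹ = (kg⁻¹·m⁻²·s³·A²) · s · kg · m⁻¹ · (m⁴·s⁻⁴) · (kg²·m⁴·s⁻⁴) · (kg·m²·s⁻⁴·A⁻²) = kg³·m⁷·s⁻⁸.
Left is kg³·m⁸·s⁻⁸; right is kg³·m⁷·s⁻⁸ — different.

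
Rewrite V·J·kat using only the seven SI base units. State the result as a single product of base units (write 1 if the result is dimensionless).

kg²·m⁴·s⁻⁶·A⁻¹·mol

V = W/A (potential = power per current),
    = kg·m²·s⁻³·A⁻¹.
J = N·m (work = force × distance),
    = kg·m²·s⁻².
kat = mol/s = s⁻¹·mol (catalytic activity).
Combining: V·J·kat = (kg·m²·s⁻³·A⁻¹) · (kg·m²·s⁻²) · (s⁻¹·mol) = kg²·m⁴·s⁻⁶·A⁻¹·mol.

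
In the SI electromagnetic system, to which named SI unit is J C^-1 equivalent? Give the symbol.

V

J = N·m (work = force × distance),
    = kg·m²·s⁻².
C = A·s = s·A (charge = current × time).
So C⁻¹ = s⁻¹·A⁻¹.
Combining: J·C⁻¹ = (kg·m²·s⁻²) · (s⁻¹·A⁻¹) = kg·m²·s⁻³·A⁻¹.
kg·m²·s⁻³·A⁻¹ is the base-SI form of the volt.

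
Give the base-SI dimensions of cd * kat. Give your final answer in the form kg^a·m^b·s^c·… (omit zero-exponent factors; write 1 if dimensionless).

kat = mol/s = s⁻¹·mol (catalytic activity).
Combining: cd·kat = cd · (s⁻¹·mol) = s⁻¹·mol·cd.

s⁻¹·mol·cd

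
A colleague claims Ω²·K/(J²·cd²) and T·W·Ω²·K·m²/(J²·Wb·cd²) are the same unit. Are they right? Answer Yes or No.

No

Left side:
  Ω = V/A (resistance = voltage per current),
      = kg·m²·s⁻³·A⁻².
  So Ω² = kg²·m⁴·s⁻⁶·A⁻⁴.
  J = N·m (work = force × distance),
      = kg·m²·s⁻².
  So J⁻² = kg⁻²·m⁻⁴·s⁴.
  Combining: Ω²·K·J⁻²·cd⁻² = (kg²·m⁴·s⁻⁶·A⁻⁴) · K · (kg⁻²·m⁻⁴·s⁴) · cd⁻² = s⁻²·A⁻⁴·K·cd⁻².
Right side:
  T = kg·s⁻²·A⁻¹.
  J = kg·m²·s⁻².
  So J⁻² = kg⁻²·m⁻⁴·s⁴.
  W = kg·m²·s⁻³.
  Ω = kg·m²·s⁻³·A⁻².
  So Ω² = kg²·m⁴·s⁻⁶·A⁻⁴.
  Wb = kg·m²·s⁻²·A⁻¹.
  So Wb⁻¹ = kg⁻¹·m⁻²·s²·A.
  Combining: T·J⁻²·W·Ω²·K·Wb⁻¹·cd⁻²·m² = (kg·s⁻²·A⁻¹) · (kg⁻²·m⁻⁴·s⁴) · (kg·m²·s⁻³) · (kg²·m⁴·s⁻⁶·A⁻⁴) · K · (kg⁻¹·m⁻²·s²·A) · cd⁻² · m² = kg·m²·s⁻⁵·A⁻⁴·K·cd⁻².
Left is s⁻²·A⁻⁴·K·cd⁻²; right is kg·m²·s⁻⁵·A⁻⁴·K·cd⁻² — different.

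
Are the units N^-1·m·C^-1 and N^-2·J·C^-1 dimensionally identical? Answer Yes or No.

Left side:
  N = kg·m/s² = kg·m·s⁻² (force = mass × acceleration).
  So N⁻¹ = kg⁻¹·m⁻¹·s².
  C = A·s = s·A (charge = current × time).
  So C⁻¹ = s⁻¹·A⁻¹.
  Combining: N⁻¹·m·C⁻¹ = (kg⁻¹·m⁻¹·s²) · m · (s⁻¹·A⁻¹) = kg⁻¹·s·A⁻¹.
Right side:
  N = kg·m·s⁻².
  So N⁻² = kg⁻²·m⁻²·s⁴.
  J = kg·m²·s⁻².
  C = s·A.
  So C⁻¹ = s⁻¹·A⁻¹.
  Combining: N⁻²·J·C⁻¹ = (kg⁻²·m⁻²·s⁴) · (kg·m²·s⁻²) · (s⁻¹·A⁻¹) = kg⁻¹·s·A⁻¹.
Both reduce to kg⁻¹·s·A⁻¹.

Yes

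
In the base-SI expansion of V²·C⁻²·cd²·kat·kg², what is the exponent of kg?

4

V = W/A (potential = power per current),
    = kg·m²·s⁻³·A⁻¹.
So V² = kg²·m⁴·s⁻⁶·A⁻².
C = A·s = s·A (charge = current × time).
So C⁻² = s⁻²·A⁻².
kat = mol/s = s⁻¹·mol (catalytic activity).
Combining: V²·C⁻²·cd²·kat·kg² = (kg²·m⁴·s⁻⁶·A⁻²) · (s⁻²·A⁻²) · cd² · (s⁻¹·mol) · kg² = kg⁴·m⁴·s⁻⁹·A⁻⁴·mol·cd².
The exponent of kg is 4.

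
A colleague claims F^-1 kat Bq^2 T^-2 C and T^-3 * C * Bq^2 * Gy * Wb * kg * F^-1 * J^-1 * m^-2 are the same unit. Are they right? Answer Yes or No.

Left side:
  F = C/V (capacitance = charge per voltage),
      = A·s/(kg·m²·s⁻³·A⁻¹) (substituting C and V),
      = kg⁻¹·m⁻²·s⁴·A².
  So F⁻¹ = kg·m²·s⁻⁴·A⁻².
  kat = mol/s = s⁻¹·mol (catalytic activity).
  Bq = 1/s = s⁻¹ (activity is decays per second).
  So Bq² = s⁻².
  T = Wb/m² (flux density = flux per area),
      = kg·s⁻²·A⁻¹.
  So T⁻² = kg⁻²·s⁴·A².
  C = A·s = s·A (charge = current × time).
  Combining: F⁻¹·kat·Bq²·T⁻²·C = (kg·m²·s⁻⁴·A⁻²) · (s⁻¹·mol) · s⁻² · (kg⁻²·s⁴·A²) · (s·A) = kg⁻¹·m²·s⁻²·A·mol.
Right side:
  T = Wb/m² (flux density = flux per area),
      = kg·s⁻²·A⁻¹.
  So T⁻³ = kg⁻³·s⁶·A³.
  C = A·s = s·A (charge = current × time).
  Bq = 1/s = s⁻¹ (activity is decays per second).
  So Bq² = s⁻².
  Gy = J/kg (absorbed dose = energy per mass),
      = m²·s⁻².
  Wb = V·s (flux: a volt is a weber per second),
      = kg·m²·s⁻²·A⁻¹.
  F = C/V (capacitance = charge per voltage),
      = A·s/(kg·m²·s⁻³·A⁻¹) (substituting C and V),
      = kg⁻¹·m⁻²·s⁴·A².
  So F⁻¹ = kg·m²·s⁻⁴·A⁻².
  J = N·m (work = force × distance),
      = kg·m²·s⁻².
  So J⁻¹ = kg⁻¹·m⁻²·s².
  Combining: T⁻³·C·Bq²·Gy·Wb·kg·F⁻¹·J⁻¹·m⁻² = (kg⁻³·s⁶·A³) · (s·A) · s⁻² · (m²·s⁻²) · (kg·m²·s⁻²·A⁻¹) · kg · (kg·m²·s⁻⁴·A⁻²) · (kg⁻¹·m⁻²·s²) · m⁻² = kg⁻¹·m²·s⁻¹·A.
Left is kg⁻¹·m²·s⁻²·A·mol; right is kg⁻¹·m²·s⁻¹·A — different.

No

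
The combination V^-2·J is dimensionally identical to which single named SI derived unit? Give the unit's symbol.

F

V = W/A (potential = power per current),
    = kg·m²·s⁻³·A⁻¹.
So V⁻² = kg⁻²·m⁻⁴·s⁶·A².
J = N·m (work = force × distance),
    = kg·m²·s⁻².
Combining: V⁻²·J = (kg⁻²·m⁻⁴·s⁶·A²) · (kg·m²·s⁻²) = kg⁻¹·m⁻²·s⁴·A².
kg⁻¹·m⁻²·s⁴·A² is the base-SI form of the farad.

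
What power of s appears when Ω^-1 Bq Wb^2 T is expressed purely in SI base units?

-4

Ω = kg·m²·s⁻³·A⁻².
So Ω⁻¹ = kg⁻¹·m⁻²·s³·A².
Bq = s⁻¹.
Wb = kg·m²·s⁻²·A⁻¹.
So Wb² = kg²·m⁴·s⁻⁴·A⁻².
T = kg·s⁻²·A⁻¹.
Combining: Ω⁻¹·Bq·Wb²·T = (kg⁻¹·m⁻²·s³·A²) · s⁻¹ · (kg²·m⁴·s⁻⁴·A⁻²) · (kg·s⁻²·A⁻¹) = kg²·m²·s⁻⁴·A⁻¹.
The exponent of s is -4.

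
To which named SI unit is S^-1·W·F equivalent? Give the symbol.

J

S = kg⁻¹·m⁻²·s³·A².
So S⁻¹ = kg·m²·s⁻³·A⁻².
W = kg·m²·s⁻³.
F = kg⁻¹·m⁻²·s⁴·A².
Combining: S⁻¹·W·F = (kg·m²·s⁻³·A⁻²) · (kg·m²·s⁻³) · (kg⁻¹·m⁻²·s⁴·A²) = kg·m²·s⁻².
kg·m²·s⁻² is the base-SI form of the joule.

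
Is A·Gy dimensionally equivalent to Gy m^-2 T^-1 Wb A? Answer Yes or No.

Yes

Left side:
  Gy = J/kg (absorbed dose = energy per mass),
      = m²·s⁻².
  Combining: A·Gy = A · (m²·s⁻²) = m²·s⁻²·A.
Right side:
  Gy = m²·s⁻².
  T = kg·s⁻²·A⁻¹.
  So T⁻¹ = kg⁻¹·s²·A.
  Wb = kg·m²·s⁻²·A⁻¹.
  Combining: Gy·m⁻²·T⁻¹·Wb·A = (m²·s⁻²) · m⁻² · (kg⁻¹·s²·A) · (kg·m²·s⁻²·A⁻¹) · A = m²·s⁻²·A.
Both reduce to m²·s⁻²·A.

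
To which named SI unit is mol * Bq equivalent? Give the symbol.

Bq = s⁻¹.
Combining: mol·Bq = mol · s⁻¹ = s⁻¹·mol.
s⁻¹·mol is the base-SI form of the katal.

kat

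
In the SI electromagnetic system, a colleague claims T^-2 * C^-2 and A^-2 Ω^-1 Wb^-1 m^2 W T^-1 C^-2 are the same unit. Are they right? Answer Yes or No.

Left side:
  T = kg·s⁻²·A⁻¹.
  So T⁻² = kg⁻²·s⁴·A².
  C = s·A.
  So C⁻² = s⁻²·A⁻².
  Combining: T⁻²·C⁻² = (kg⁻²·s⁴·A²) · (s⁻²·A⁻²) = kg⁻²·s².
Right side:
  Ω = kg·m²·s⁻³·A⁻².
  So Ω⁻¹ = kg⁻¹·m⁻²·s³·A².
  Wb = kg·m²·s⁻²·A⁻¹.
  So Wb⁻¹ = kg⁻¹·m⁻²·s²·A.
  W = kg·m²·s⁻³.
  T = kg·s⁻²·A⁻¹.
  So T⁻¹ = kg⁻¹·s²·A.
  C = s·A.
  So C⁻² = s⁻²·A⁻².
  Combining: A⁻²·Ω⁻¹·Wb⁻¹·m²·W·T⁻¹·C⁻² = A⁻² · (kg⁻¹·m⁻²·s³·A²) · (kg⁻¹·m⁻²·s²·A) · m² · (kg·m²·s⁻³) · (kg⁻¹·s²·A) · (s⁻²·A⁻²) = kg⁻²·s².
Both reduce to kg⁻²·s².

Yes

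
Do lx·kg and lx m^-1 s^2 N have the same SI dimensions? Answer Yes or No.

Yes

Left side:
  lx = m⁻²·cd.
  Combining: lx·kg = (m⁻²·cd) · kg = kg·m⁻²·cd.
Right side:
  lx = m⁻²·cd.
  N = kg·m·s⁻².
  Combining: lx·m⁻¹·s²·N = (m⁻²·cd) · m⁻¹ · s² · (kg·m·s⁻²) = kg·m⁻²·cd.
Both reduce to kg·m⁻²·cd.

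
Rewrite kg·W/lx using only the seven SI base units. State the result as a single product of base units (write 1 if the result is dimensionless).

lx = m⁻²·cd.
So lx⁻¹ = m²·cd⁻¹.
W = kg·m²·s⁻³.
Combining: lx⁻¹·kg·W = (m²·cd⁻¹) · kg · (kg·m²·s⁻³) = kg²·m⁴·s⁻³·cd⁻¹.

kg²·m⁴·s⁻³·cd⁻¹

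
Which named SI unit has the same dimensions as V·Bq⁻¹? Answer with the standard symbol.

V = W/A (potential = power per current),
    = kg·m²·s⁻³·A⁻¹.
Bq = 1/s = s⁻¹ (activity is decays per second).
So Bq⁻¹ = s.
Combining: V·Bq⁻¹ = (kg·m²·s⁻³·A⁻¹) · s = kg·m²·s⁻²·A⁻¹.
kg·m²·s⁻²·A⁻¹ is the base-SI form of the weber.

Wb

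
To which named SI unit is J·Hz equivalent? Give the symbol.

J = kg·m²·s⁻².
Hz = s⁻¹.
Combining: J·Hz = (kg·m²·s⁻²) · s⁻¹ = kg·m²·s⁻³.
kg·m²·s⁻³ is the base-SI form of the watt.

W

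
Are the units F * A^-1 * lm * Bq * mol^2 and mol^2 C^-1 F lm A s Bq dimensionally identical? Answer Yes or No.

No

Left side:
  F = kg⁻¹·m⁻²·s⁴·A².
  lm = cd.
  Bq = s⁻¹.
  Combining: F·A⁻¹·lm·Bq·mol² = (kg⁻¹·m⁻²·s⁴·A²) · A⁻¹ · cd · s⁻¹ · mol² = kg⁻¹·m⁻²·s³·A·mol²·cd.
Right side:
  C = s·A.
  So C⁻¹ = s⁻¹·A⁻¹.
  F = kg⁻¹·m⁻²·s⁴·A².
  lm = cd.
  Bq = s⁻¹.
  Combining: mol²·C⁻¹·F·lm·A·s·Bq = mol² · (s⁻¹·A⁻¹) · (kg⁻¹·m⁻²·s⁴·A²) · cd · A · s · s⁻¹ = kg⁻¹·m⁻²·s³·A²·mol²·cd.
Left is kg⁻¹·m⁻²·s³·A·mol²·cd; right is kg⁻¹·m⁻²·s³·A²·mol²·cd — different.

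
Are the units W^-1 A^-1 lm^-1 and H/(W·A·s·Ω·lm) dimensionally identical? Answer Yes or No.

Yes

Left side:
  W = kg·m²·s⁻³.
  So W⁻¹ = kg⁻¹·m⁻²·s³.
  lm = cd.
  So lm⁻¹ = cd⁻¹.
  Combining: W⁻¹·A⁻¹·lm⁻¹ = (kg⁻¹·m⁻²·s³) · A⁻¹ · cd⁻¹ = kg⁻¹·m⁻²·s³·A⁻¹·cd⁻¹.
Right side:
  W = J/s (power = energy per time),
      = kg·m²·s⁻³.
  So W⁻¹ = kg⁻¹·m⁻²·s³.
  H = Wb/A (inductance = flux per current),
      = kg·m²·s⁻²·A⁻².
  Ω = V/A (resistance = voltage per current),
      = kg·m²·s⁻³·A⁻².
  So Ω⁻¹ = kg⁻¹·m⁻²·s³·A².
  lm = cd·sr = cd (luminous flux; sr is dimensionless).
  So lm⁻¹ = cd⁻¹.
  Combining: W⁻¹·H·A⁻¹·s⁻¹·Ω⁻¹·lm⁻¹ = (kg⁻¹·m⁻²·s³) · (kg·m²·s⁻²·A⁻²) · A⁻¹ · s⁻¹ · (kg⁻¹·m⁻²·s³·A²) · cd⁻¹ = kg⁻¹·m⁻²·s³·A⁻¹·cd⁻¹.
Both reduce to kg⁻¹·m⁻²·s³·A⁻¹·cd⁻¹.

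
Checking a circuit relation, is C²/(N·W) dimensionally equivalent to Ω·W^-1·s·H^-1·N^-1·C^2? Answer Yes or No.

Left side:
  N = kg·m/s² = kg·m·s⁻² (force = mass × acceleration).
  So N⁻¹ = kg⁻¹·m⁻¹·s².
  C = A·s = s·A (charge = current × time).
  So C² = s²·A².
  W = J/s (power = energy per time),
      = kg·m²·s⁻³.
  So W⁻¹ = kg⁻¹·m⁻²·s³.
  Combining: N⁻¹·C²·W⁻¹ = (kg⁻¹·m⁻¹·s²) · (s²·A²) · (kg⁻¹·m⁻²·s³) = kg⁻²·m⁻³·s⁷·A².
Right side:
  Ω = V/A (resistance = voltage per current),
      = kg·m²·s⁻³·A⁻².
  W = J/s (power = energy per time),
      = kg·m²·s⁻³.
  So W⁻¹ = kg⁻¹·m⁻²·s³.
  H = Wb/A (inductance = flux per current),
      = kg·m²·s⁻²·A⁻².
  So H⁻¹ = kg⁻¹·m⁻²·s²·A².
  N = kg·m/s² = kg·m·s⁻² (force = mass × acceleration).
  So N⁻¹ = kg⁻¹·m⁻¹·s².
  C = A·s = s·A (charge = current × time).
  So C² = s²·A².
  Combining: Ω·W⁻¹·s·H⁻¹·N⁻¹·C² = (kg·m²·s⁻³·A⁻²) · (kg⁻¹·m⁻²·s³) · s · (kg⁻¹·m⁻²·s²·A²) · (kg⁻¹·m⁻¹·s²) · (s²·A²) = kg⁻²·m⁻³·s⁷·A².
Both reduce to kg⁻²·m⁻³·s⁷·A².

Yes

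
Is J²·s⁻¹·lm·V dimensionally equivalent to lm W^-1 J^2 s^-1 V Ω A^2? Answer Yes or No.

Yes

Left side:
  J = N·m (work = force × distance),
      = kg·m²·s⁻².
  So J² = kg²·m⁴·s⁻⁴.
  lm = cd·sr = cd (luminous flux; sr is dimensionless).
  V = W/A (potential = power per current),
      = kg·m²·s⁻³·A⁻¹.
  Combining: J²·s⁻¹·lm·V = (kg²·m⁴·s⁻⁴) · s⁻¹ · cd · (kg·m²·s⁻³·A⁻¹) = kg³·m⁶·s⁻⁸·A⁻¹·cd.
Right side:
  lm = cd·sr = cd (luminous flux; sr is dimensionless).
  W = J/s (power = energy per time),
      = kg·m²·s⁻³.
  So W⁻¹ = kg⁻¹·m⁻²·s³.
  J = N·m (work = force × distance),
      = kg·m²·s⁻².
  So J² = kg²·m⁴·s⁻⁴.
  V = W/A (potential = power per current),
      = kg·m²·s⁻³·A⁻¹.
  Ω = V/A (resistance = voltage per current),
      = kg·m²·s⁻³·A⁻².
  Combining: lm·W⁻¹·J²·s⁻¹·V·Ω·A² = cd · (kg⁻¹·m⁻²·s³) · (kg²·m⁴·s⁻⁴) · s⁻¹ · (kg·m²·s⁻³·A⁻¹) · (kg·m²·s⁻³·A⁻²) · A² = kg³·m⁶·s⁻⁸·A⁻¹·cd.
Both reduce to kg³·m⁶·s⁻⁸·A⁻¹·cd.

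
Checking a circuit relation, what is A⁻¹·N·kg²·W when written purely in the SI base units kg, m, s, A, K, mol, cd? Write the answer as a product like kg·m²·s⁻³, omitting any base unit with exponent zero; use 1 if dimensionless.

kg⁴·m³·s⁻⁵·A⁻¹

N = kg·m/s² = kg·m·s⁻² (force = mass × acceleration).
W = J/s (power = energy per time),
    = kg·m²·s⁻³.
Combining: A⁻¹·N·kg²·W = A⁻¹ · (kg·m·s⁻²) · kg² · (kg·m²·s⁻³) = kg⁴·m³·s⁻⁵·A⁻¹.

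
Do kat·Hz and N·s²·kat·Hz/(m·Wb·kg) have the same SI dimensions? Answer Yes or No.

No

Left side:
  kat = s⁻¹·mol.
  Hz = s⁻¹.
  Combining: kat·Hz = (s⁻¹·mol) · s⁻¹ = s⁻²·mol.
Right side:
  N = kg·m/s² = kg·m·s⁻² (force = mass × acceleration).
  Wb = V·s (flux: a volt is a weber per second),
      = kg·m²·s⁻²·A⁻¹.
  So Wb⁻¹ = kg⁻¹·m⁻²·s²·A.
  kat = mol/s = s⁻¹·mol (catalytic activity).
  Hz = 1/s = s⁻¹ (frequency is cycles per second).
  Combining: m⁻¹·N·Wb⁻¹·s²·kat·kg⁻¹·Hz = m⁻¹ · (kg·m·s⁻²) · (kg⁻¹·m⁻²·s²·A) · s² · (s⁻¹·mol) · kg⁻¹ · s⁻¹ = kg⁻¹·m⁻²·A·mol.
Left is s⁻²·mol; right is kg⁻¹·m⁻²·A·mol — different.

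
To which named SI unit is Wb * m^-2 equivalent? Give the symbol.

T

Wb = V·s (flux: a volt is a weber per second),
    = kg·m²·s⁻²·A⁻¹.
Combining: Wb·m⁻² = (kg·m²·s⁻²·A⁻¹) · m⁻² = kg·s⁻²·A⁻¹.
kg·s⁻²·A⁻¹ is the base-SI form of the tesla.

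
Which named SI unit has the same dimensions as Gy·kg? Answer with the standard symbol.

J

Gy = m²·s⁻².
Combining: Gy·kg = (m²·s⁻²) · kg = kg·m²·s⁻².
kg·m²·s⁻² is the base-SI form of the joule.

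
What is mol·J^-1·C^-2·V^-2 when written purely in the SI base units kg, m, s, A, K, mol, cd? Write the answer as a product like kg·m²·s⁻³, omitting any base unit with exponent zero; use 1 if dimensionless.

kg⁻³·m⁻⁶·s⁶·mol

J = N·m (work = force × distance),
    = kg·m²·s⁻².
So J⁻¹ = kg⁻¹·m⁻²·s².
C = A·s = s·A (charge = current × time).
So C⁻² = s⁻²·A⁻².
V = W/A (potential = power per current),
    = kg·m²·s⁻³·A⁻¹.
So V⁻² = kg⁻²·m⁻⁴·s⁶·A².
Combining: mol·J⁻¹·C⁻²·V⁻² = mol · (kg⁻¹·m⁻²·s²) · (s⁻²·A⁻²) · (kg⁻²·m⁻⁴·s⁶·A²) = kg⁻³·m⁻⁶·s⁶·mol.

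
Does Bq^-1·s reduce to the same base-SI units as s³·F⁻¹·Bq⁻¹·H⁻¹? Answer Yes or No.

Yes

Left side:
  Bq = s⁻¹.
  So Bq⁻¹ = s.
  Combining: Bq⁻¹·s = s · s = s².
Right side:
  F = C/V (capacitance = charge per voltage),
      = A·s/(kg·m²·s⁻³·A⁻¹) (substituting C and V),
      = kg⁻¹·m⁻²·s⁴·A².
  So F⁻¹ = kg·m²·s⁻⁴·A⁻².
  Bq = 1/s = s⁻¹ (activity is decays per second).
  So Bq⁻¹ = s.
  H = Wb/A (inductance = flux per current),
      = kg·m²·s⁻²·A⁻².
  So H⁻¹ = kg⁻¹·m⁻²·s²·A².
  Combining: s³·F⁻¹·Bq⁻¹·H⁻¹ = s³ · (kg·m²·s⁻⁴·A⁻²) · s · (kg⁻¹·m⁻²·s²·A²) = s².
Both reduce to s².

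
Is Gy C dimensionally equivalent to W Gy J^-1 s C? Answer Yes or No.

Left side:
  Gy = m²·s⁻².
  C = s·A.
  Combining: Gy·C = (m²·s⁻²) · (s·A) = m²·s⁻¹·A.
Right side:
  W = kg·m²·s⁻³.
  Gy = m²·s⁻².
  J = kg·m²·s⁻².
  So J⁻¹ = kg⁻¹·m⁻²·s².
  C = s·A.
  Combining: W·Gy·J⁻¹·s·C = (kg·m²·s⁻³) · (m²·s⁻²) · (kg⁻¹·m⁻²·s²) · s · (s·A) = m²·s⁻¹·A.
Both reduce to m²·s⁻¹·A.

Yes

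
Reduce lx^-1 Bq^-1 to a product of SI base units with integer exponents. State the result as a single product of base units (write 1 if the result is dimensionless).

lx = lm/m² (illuminance = luminous flux per area),
    = m⁻²·cd.
So lx⁻¹ = m²·cd⁻¹.
Bq = 1/s = s⁻¹ (activity is decays per second).
So Bq⁻¹ = s.
Combining: lx⁻¹·Bq⁻¹ = (m²·cd⁻¹) · s = m²·s·cd⁻¹.

m²·s·cd⁻¹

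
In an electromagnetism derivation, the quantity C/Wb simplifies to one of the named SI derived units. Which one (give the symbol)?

S

Wb = V·s (flux: a volt is a weber per second),
    = kg·m²·s⁻²·A⁻¹.
So Wb⁻¹ = kg⁻¹·m⁻²·s²·A.
C = A·s = s·A (charge = current × time).
Combining: Wb⁻¹·C = (kg⁻¹·m⁻²·s²·A) · (s·A) = kg⁻¹·m⁻²·s³·A².
kg⁻¹·m⁻²·s³·A² is the base-SI form of the siemens.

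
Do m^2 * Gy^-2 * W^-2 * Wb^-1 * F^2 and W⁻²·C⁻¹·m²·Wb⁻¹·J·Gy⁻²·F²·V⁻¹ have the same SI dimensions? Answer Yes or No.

Left side:
  Gy = m²·s⁻².
  So Gy⁻² = m⁻⁴·s⁴.
  W = kg·m²·s⁻³.
  So W⁻² = kg⁻²·m⁻⁴·s⁶.
  Wb = kg·m²·s⁻²·A⁻¹.
  So Wb⁻¹ = kg⁻¹·m⁻²·s²·A.
  F = kg⁻¹·m⁻²·s⁴·A².
  So F² = kg⁻²·m⁻⁴·s⁸·A⁴.
  Combining: m²·Gy⁻²·W⁻²·Wb⁻¹·F² = m² · (m⁻⁴·s⁴) · (kg⁻²·m⁻⁴·s⁶) · (kg⁻¹·m⁻²·s²·A) · (kg⁻²·m⁻⁴·s⁸·A⁴) = kg⁻⁵·m⁻¹²·s²⁰·A⁵.
Right side:
  W = J/s (power = energy per time),
      = kg·m²·s⁻³.
  So W⁻² = kg⁻²·m⁻⁴·s⁶.
  C = A·s = s·A (charge = current × time).
  So C⁻¹ = s⁻¹·A⁻¹.
  Wb = V·s (flux: a volt is a weber per second),
      = kg·m²·s⁻²·A⁻¹.
  So Wb⁻¹ = kg⁻¹·m⁻²·s²·A.
  J = N·m (work = force × distance),
      = kg·m²·s⁻².
  Gy = J/kg (absorbed dose = energy per mass),
      = m²·s⁻².
  So Gy⁻² = m⁻⁴·s⁴.
  F = C/V (capacitance = charge per voltage),
      = A·s/(kg·m²·s⁻³·A⁻¹) (substituting C and V),
      = kg⁻¹·m⁻²·s⁴·A².
  So F² = kg⁻²·m⁻⁴·s⁸·A⁴.
  V = W/A (potential = power per current),
      = kg·m²·s⁻³·A⁻¹.
  So V⁻¹ = kg⁻¹·m⁻²·s³·A.
  Combining: W⁻²·C⁻¹·m²·Wb⁻¹·J·Gy⁻²·F²·V⁻¹ = (kg⁻²·m⁻⁴·s⁶) · (s⁻¹·A⁻¹) · m² · (kg⁻¹·m⁻²·s²·A) · (kg·m²·s⁻²) · (m⁻⁴·s⁴) · (kg⁻²·m⁻⁴·s⁸·A⁴) · (kg⁻¹·m⁻²·s³·A) = kg⁻⁵·m⁻¹²·s²⁰·A⁵.
Both reduce to kg⁻⁵·m⁻¹²·s²⁰·A⁵.

Yes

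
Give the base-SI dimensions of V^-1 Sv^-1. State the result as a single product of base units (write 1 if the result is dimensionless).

V = W/A (potential = power per current),
    = kg·m²·s⁻³·A⁻¹.
So V⁻¹ = kg⁻¹·m⁻²·s³·A.
Sv = J/kg (equivalent dose = energy per mass),
    = m²·s⁻².
So Sv⁻¹ = m⁻²·s².
Combining: V⁻¹·Sv⁻¹ = (kg⁻¹·m⁻²·s³·A) · (m⁻²·s²) = kg⁻¹·m⁻⁴·s⁵·A.

kg⁻¹·m⁻⁴·s⁵·A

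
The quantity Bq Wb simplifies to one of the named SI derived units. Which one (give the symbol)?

V

Bq = s⁻¹.
Wb = kg·m²·s⁻²·A⁻¹.
Combining: Bq·Wb = s⁻¹ · (kg·m²·s⁻²·A⁻¹) = kg·m²·s⁻³·A⁻¹.
kg·m²·s⁻³·A⁻¹ is the base-SI form of the volt.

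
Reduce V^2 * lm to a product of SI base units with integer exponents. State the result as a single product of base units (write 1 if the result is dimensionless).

kg²·m⁴·s⁻⁶·A⁻²·cd

V = W/A (potential = power per current),
    = kg·m²·s⁻³·A⁻¹.
So V² = kg²·m⁴·s⁻⁶·A⁻².
lm = cd·sr = cd (luminous flux; sr is dimensionless).
Combining: V²·lm = (kg²·m⁴·s⁻⁶·A⁻²) · cd = kg²·m⁴·s⁻⁶·A⁻²·cd.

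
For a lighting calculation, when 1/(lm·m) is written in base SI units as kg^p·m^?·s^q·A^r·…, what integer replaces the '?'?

-1

lm = cd·sr = cd (luminous flux; sr is dimensionless).
So lm⁻¹ = cd⁻¹.
Combining: lm⁻¹·m⁻¹ = cd⁻¹ · m⁻¹ = m⁻¹·cd⁻¹.
The exponent of m is -1.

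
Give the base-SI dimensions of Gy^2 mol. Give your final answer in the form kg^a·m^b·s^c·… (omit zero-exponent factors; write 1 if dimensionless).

Gy = m²·s⁻².
So Gy² = m⁴·s⁻⁴.
Combining: Gy²·mol = (m⁴·s⁻⁴) · mol = m⁴·s⁻⁴·mol.

m⁴·s⁻⁴·mol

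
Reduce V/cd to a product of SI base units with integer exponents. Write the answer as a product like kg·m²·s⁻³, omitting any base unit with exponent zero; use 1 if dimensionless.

kg·m²·s⁻³·A⁻¹·cd⁻¹

V = W/A (potential = power per current),
    = kg·m²·s⁻³·A⁻¹.
Combining: V·cd⁻¹ = (kg·m²·s⁻³·A⁻¹) · cd⁻¹ = kg·m²·s⁻³·A⁻¹·cd⁻¹.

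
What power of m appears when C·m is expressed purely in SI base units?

C = A·s = s·A (charge = current × time).
Combining: C·m = (s·A) · m = m·s·A.
The exponent of m is 1.

1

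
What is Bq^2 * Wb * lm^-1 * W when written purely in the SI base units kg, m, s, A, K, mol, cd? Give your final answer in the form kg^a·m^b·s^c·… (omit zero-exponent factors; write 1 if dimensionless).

kg²·m⁴·s⁻⁷·A⁻¹·cd⁻¹

Bq = 1/s = s⁻¹ (activity is decays per second).
So Bq² = s⁻².
Wb = V·s (flux: a volt is a weber per second),
    = kg·m²·s⁻²·A⁻¹.
lm = cd·sr = cd (luminous flux; sr is dimensionless).
So lm⁻¹ = cd⁻¹.
W = J/s (power = energy per time),
    = kg·m²·s⁻³.
Combining: Bq²·Wb·lm⁻¹·W = s⁻² · (kg·m²·s⁻²·A⁻¹) · cd⁻¹ · (kg·m²·s⁻³) = kg²·m⁴·s⁻⁷·A⁻¹·cd⁻¹.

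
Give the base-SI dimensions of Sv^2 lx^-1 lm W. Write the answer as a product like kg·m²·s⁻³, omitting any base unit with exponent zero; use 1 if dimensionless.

Sv = J/kg (equivalent dose = energy per mass),
    = m²·s⁻².
So Sv² = m⁴·s⁻⁴.
lx = lm/m² (illuminance = luminous flux per area),
    = m⁻²·cd.
So lx⁻¹ = m²·cd⁻¹.
lm = cd·sr = cd (luminous flux; sr is dimensionless).
W = J/s (power = energy per time),
    = kg·m²·s⁻³.
Combining: Sv²·lx⁻¹·lm·W = (m⁴·s⁻⁴) · (m²·cd⁻¹) · cd · (kg·m²·s⁻³) = kg·m⁸·s⁻⁷.

kg·m⁸·s⁻⁷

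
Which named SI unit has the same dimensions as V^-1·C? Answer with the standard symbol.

F

V = W/A (potential = power per current),
    = kg·m²·s⁻³·A⁻¹.
So V⁻¹ = kg⁻¹·m⁻²·s³·A.
C = A·s = s·A (charge = current × time).
Combining: V⁻¹·C = (kg⁻¹·m⁻²·s³·A) · (s·A) = kg⁻¹·m⁻²·s⁴·A².
kg⁻¹·m⁻²·s⁴·A² is the base-SI form of the farad.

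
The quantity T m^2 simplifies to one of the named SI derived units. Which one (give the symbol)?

T = Wb/m² (flux density = flux per area),
    = kg·s⁻²·A⁻¹.
Combining: T·m² = (kg·s⁻²·A⁻¹) · m² = kg·m²·s⁻²·A⁻¹.
kg·m²·s⁻²·A⁻¹ is the base-SI form of the weber.

Wb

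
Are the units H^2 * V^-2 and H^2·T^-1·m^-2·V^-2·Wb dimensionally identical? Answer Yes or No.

Left side:
  H = Wb/A (inductance = flux per current),
      = kg·m²·s⁻²·A⁻².
  So H² = kg²·m⁴·s⁻⁴·A⁻⁴.
  V = W/A (potential = power per current),
      = kg·m²·s⁻³·A⁻¹.
  So V⁻² = kg⁻²·m⁻⁴·s⁶·A².
  Combining: H²·V⁻² = (kg²·m⁴·s⁻⁴·A⁻⁴) · (kg⁻²·m⁻⁴·s⁶·A²) = s²·A⁻².
Right side:
  H = kg·m²·s⁻²·A⁻².
  So H² = kg²·m⁴·s⁻⁴·A⁻⁴.
  T = kg·s⁻²·A⁻¹.
  So T⁻¹ = kg⁻¹·s²·A.
  V = kg·m²·s⁻³·A⁻¹.
  So V⁻² = kg⁻²·m⁻⁴·s⁶·A².
  Wb = kg·m²·s⁻²·A⁻¹.
  Combining: H²·T⁻¹·m⁻²·V⁻²·Wb = (kg²·m⁴·s⁻⁴·A⁻⁴) · (kg⁻¹·s²·A) · m⁻² · (kg⁻²·m⁻⁴·s⁶·A²) · (kg·m²·s⁻²·A⁻¹) = s²·A⁻².
Both reduce to s²·A⁻².

Yes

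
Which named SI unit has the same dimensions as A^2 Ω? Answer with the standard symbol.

Ω = V/A (resistance = voltage per current),
    = kg·m²·s⁻³·A⁻².
Combining: A²·Ω = A² · (kg·m²·s⁻³·A⁻²) = kg·m²·s⁻³.
kg·m²·s⁻³ is the base-SI form of the watt.

W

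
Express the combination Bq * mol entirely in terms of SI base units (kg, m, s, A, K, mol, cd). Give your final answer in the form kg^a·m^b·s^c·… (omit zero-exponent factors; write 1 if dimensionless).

Bq = s⁻¹.
Combining: Bq·mol = s⁻¹ · mol = s⁻¹·mol.

s⁻¹·mol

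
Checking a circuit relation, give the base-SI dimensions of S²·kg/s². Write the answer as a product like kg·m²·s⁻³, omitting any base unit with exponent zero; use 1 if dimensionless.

S = 1/Ω (conductance is reciprocal resistance),
    = kg⁻¹·m⁻²·s³·A².
So S² = kg⁻²·m⁻⁴·s⁶·A⁴.
Combining: S²·s⁻²·kg = (kg⁻²·m⁻⁴·s⁶·A⁴) · s⁻² · kg = kg⁻¹·m⁻⁴·s⁴·A⁴.

kg⁻¹·m⁻⁴·s⁴·A⁴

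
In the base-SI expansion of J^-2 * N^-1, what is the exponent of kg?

-3

J = kg·m²·s⁻².
So J⁻² = kg⁻²·m⁻⁴·s⁴.
N = kg·m·s⁻².
So N⁻¹ = kg⁻¹·m⁻¹·s².
Combining: J⁻²·N⁻¹ = (kg⁻²·m⁻⁴·s⁴) · (kg⁻¹·m⁻¹·s²) = kg⁻³·m⁻⁵·s⁶.
The exponent of kg is -3.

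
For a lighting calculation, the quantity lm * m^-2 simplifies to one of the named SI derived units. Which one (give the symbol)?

lx

lm = cd·sr = cd (luminous flux; sr is dimensionless).
Combining: lm·m⁻² = cd · m⁻² = m⁻²·cd.
m⁻²·cd is the base-SI form of the lux.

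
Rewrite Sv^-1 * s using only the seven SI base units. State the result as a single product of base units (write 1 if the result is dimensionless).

Sv = J/kg (equivalent dose = energy per mass),
    = m²·s⁻².
So Sv⁻¹ = m⁻²·s².
Combining: Sv⁻¹·s = (m⁻²·s²) · s = m⁻²·s³.

m⁻²·s³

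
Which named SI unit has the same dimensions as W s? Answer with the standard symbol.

J

W = J/s (power = energy per time),
    = kg·m²·s⁻³.
Combining: W·s = (kg·m²·s⁻³) · s = kg·m²·s⁻².
kg·m²·s⁻² is the base-SI form of the joule.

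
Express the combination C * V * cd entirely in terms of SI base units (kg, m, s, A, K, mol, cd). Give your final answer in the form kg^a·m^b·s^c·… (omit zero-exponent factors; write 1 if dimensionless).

kg·m²·s⁻²·cd

C = s·A.
V = kg·m²·s⁻³·A⁻¹.
Combining: C·V·cd = (s·A) · (kg·m²·s⁻³·A⁻¹) · cd = kg·m²·s⁻²·cd.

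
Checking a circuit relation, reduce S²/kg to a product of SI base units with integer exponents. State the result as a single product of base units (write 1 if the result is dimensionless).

S = 1/Ω (conductance is reciprocal resistance),
    = kg⁻¹·m⁻²·s³·A².
So S² = kg⁻²·m⁻⁴·s⁶·A⁴.
Combining: kg⁻¹·S² = kg⁻¹ · (kg⁻²·m⁻⁴·s⁶·A⁴) = kg⁻³·m⁻⁴·s⁶·A⁴.

kg⁻³·m⁻⁴·s⁶·A⁴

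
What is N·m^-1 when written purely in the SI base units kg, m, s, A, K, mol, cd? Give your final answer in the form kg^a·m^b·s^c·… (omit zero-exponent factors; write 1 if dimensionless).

N = kg·m·s⁻².
Combining: N·m⁻¹ = (kg·m·s⁻²) · m⁻¹ = kg·s⁻².

kg·s⁻²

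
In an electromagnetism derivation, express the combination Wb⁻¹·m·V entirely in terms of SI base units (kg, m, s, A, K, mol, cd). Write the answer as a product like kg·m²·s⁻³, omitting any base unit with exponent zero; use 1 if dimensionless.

m·s⁻¹

Wb = kg·m²·s⁻²·A⁻¹.
So Wb⁻¹ = kg⁻¹·m⁻²·s²·A.
V = kg·m²·s⁻³·A⁻¹.
Combining: Wb⁻¹·m·V = (kg⁻¹·m⁻²·s²·A) · m · (kg·m²·s⁻³·A⁻¹) = m·s⁻¹.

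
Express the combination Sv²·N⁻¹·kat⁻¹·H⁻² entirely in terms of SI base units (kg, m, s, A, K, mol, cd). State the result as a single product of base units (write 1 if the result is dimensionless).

kg⁻³·m⁻¹·s³·A⁴·mol⁻¹

Sv = J/kg (equivalent dose = energy per mass),
    = m²·s⁻².
So Sv² = m⁴·s⁻⁴.
N = kg·m/s² = kg·m·s⁻² (force = mass × acceleration).
So N⁻¹ = kg⁻¹·m⁻¹·s².
kat = mol/s = s⁻¹·mol (catalytic activity).
So kat⁻¹ = s·mol⁻¹.
H = Wb/A (inductance = flux per current),
    = kg·m²·s⁻²·A⁻².
So H⁻² = kg⁻²·m⁻⁴·s⁴·A⁴.
Combining: Sv²·N⁻¹·kat⁻¹·H⁻² = (m⁴·s⁻⁴) · (kg⁻¹·m⁻¹·s²) · (s·mol⁻¹) · (kg⁻²·m⁻⁴·s⁴·A⁴) = kg⁻³·m⁻¹·s³·A⁴·mol⁻¹.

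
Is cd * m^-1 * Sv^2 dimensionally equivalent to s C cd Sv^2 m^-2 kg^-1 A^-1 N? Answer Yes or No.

Yes

Left side:
  Sv = J/kg (equivalent dose = energy per mass),
      = m²·s⁻².
  So Sv² = m⁴·s⁻⁴.
  Combining: cd·m⁻¹·Sv² = cd · m⁻¹ · (m⁴·s⁻⁴) = m³·s⁻⁴·cd.
Right side:
  C = A·s = s·A (charge = current × time).
  Sv = J/kg (equivalent dose = energy per mass),
      = m²·s⁻².
  So Sv² = m⁴·s⁻⁴.
  N = kg·m/s² = kg·m·s⁻² (force = mass × acceleration).
  Combining: s·C·cd·Sv²·m⁻²·kg⁻¹·A⁻¹·N = s · (s·A) · cd · (m⁴·s⁻⁴) · m⁻² · kg⁻¹ · A⁻¹ · (kg·m·s⁻²) = m³·s⁻⁴·cd.
Both reduce to m³·s⁻⁴·cd.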